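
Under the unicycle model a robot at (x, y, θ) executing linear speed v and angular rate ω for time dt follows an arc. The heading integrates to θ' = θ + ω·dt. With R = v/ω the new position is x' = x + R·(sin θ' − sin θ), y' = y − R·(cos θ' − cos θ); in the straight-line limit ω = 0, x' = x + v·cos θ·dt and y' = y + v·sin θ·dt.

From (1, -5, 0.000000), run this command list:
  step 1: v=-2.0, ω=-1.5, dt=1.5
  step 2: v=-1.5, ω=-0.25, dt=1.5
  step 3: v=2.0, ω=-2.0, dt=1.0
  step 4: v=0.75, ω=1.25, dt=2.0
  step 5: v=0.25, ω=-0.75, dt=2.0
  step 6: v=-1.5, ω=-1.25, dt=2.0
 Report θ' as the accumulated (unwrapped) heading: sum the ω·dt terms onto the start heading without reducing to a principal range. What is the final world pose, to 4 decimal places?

step 1: θ'=-2.2500 (R=1.3333) → pose (-0.0374, -2.8291, -2.2500)
step 2: θ'=-2.6250 (R=6.0000) → pose (1.6675, -1.3811, -2.6250)
step 3: θ'=-4.6250 (R=-1.0000) → pose (0.1774, -0.5989, -4.6250)
step 4: θ'=-2.1250 (R=0.6000) → pose (-0.9305, -0.3355, -2.1250)
step 5: θ'=-3.6250 (R=-0.3333) → pose (-1.3689, -0.4552, -3.6250)
step 6: θ'=-6.1250 (R=1.2000) → pose (-1.7376, -2.7027, -6.1250)

(-1.7376, -2.7027, -6.1250)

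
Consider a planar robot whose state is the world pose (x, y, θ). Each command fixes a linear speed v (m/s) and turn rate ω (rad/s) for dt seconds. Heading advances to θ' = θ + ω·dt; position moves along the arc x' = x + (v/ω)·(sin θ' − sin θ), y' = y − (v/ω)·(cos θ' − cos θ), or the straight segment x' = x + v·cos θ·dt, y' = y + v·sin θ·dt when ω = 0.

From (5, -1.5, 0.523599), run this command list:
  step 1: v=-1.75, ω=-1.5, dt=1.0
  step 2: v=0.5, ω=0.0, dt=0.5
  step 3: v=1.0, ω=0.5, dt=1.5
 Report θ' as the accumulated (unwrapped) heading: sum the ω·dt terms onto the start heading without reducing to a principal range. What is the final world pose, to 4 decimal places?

step 1: θ'=-0.9764 (R=1.1667) → pose (3.4501, -1.1430, -0.9764)
step 2: θ'=-0.9764 (straight) → pose (3.5901, -1.3501, -0.9764)
step 3: θ'=-0.2264 (R=2.0000) → pose (4.7981, -2.1790, -0.2264)

(4.7981, -2.1790, -0.2264)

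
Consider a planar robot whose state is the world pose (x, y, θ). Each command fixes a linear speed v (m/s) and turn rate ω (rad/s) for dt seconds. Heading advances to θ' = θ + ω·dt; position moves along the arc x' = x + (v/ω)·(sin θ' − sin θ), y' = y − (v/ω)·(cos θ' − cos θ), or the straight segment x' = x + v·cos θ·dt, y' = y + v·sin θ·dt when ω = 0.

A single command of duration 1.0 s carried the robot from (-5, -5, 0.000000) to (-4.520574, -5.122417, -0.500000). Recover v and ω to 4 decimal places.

v = 0.5000, ω = -0.5000

Δθ = -0.500000 − 0.000000 = -0.500000
ω = Δθ/dt = -0.500000/1.0 = -0.5000
R = Δx/(sin θ' − sin θ) = -1.0000
v = R·ω = -1.0000·-0.5000 = 0.5000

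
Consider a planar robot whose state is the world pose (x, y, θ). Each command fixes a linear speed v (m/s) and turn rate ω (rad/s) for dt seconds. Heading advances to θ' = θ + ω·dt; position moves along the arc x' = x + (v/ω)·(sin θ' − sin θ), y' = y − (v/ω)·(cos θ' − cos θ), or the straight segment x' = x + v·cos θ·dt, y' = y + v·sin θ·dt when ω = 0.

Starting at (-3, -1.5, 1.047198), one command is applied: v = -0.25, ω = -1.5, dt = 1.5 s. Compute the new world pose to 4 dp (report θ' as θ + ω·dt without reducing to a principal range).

(-3.2998, -1.4766, -1.2028)

θ' = 1.0472 + -1.5·1.5 = -1.2028
R = v/ω = -0.25/-1.5 = 0.1667
x' = -3 + 0.1667·(sin -1.2028 − sin 1.0472) = -3.2998
y' = -1.5 − 0.1667·(cos -1.2028 − cos 1.0472) = -1.4766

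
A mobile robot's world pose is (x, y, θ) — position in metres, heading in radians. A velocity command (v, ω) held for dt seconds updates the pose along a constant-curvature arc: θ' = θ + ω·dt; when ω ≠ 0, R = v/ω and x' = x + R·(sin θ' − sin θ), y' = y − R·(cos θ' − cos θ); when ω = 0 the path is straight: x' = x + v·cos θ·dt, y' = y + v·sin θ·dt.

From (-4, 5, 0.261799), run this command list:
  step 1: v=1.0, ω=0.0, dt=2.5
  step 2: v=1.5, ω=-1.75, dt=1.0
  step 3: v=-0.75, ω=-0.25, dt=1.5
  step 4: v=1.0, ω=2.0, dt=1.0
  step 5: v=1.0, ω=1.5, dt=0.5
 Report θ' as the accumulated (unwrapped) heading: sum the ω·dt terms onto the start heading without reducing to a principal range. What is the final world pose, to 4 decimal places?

step 1: θ'=0.2618 (straight) → pose (-1.5852, 5.6470, 0.2618)
step 2: θ'=-1.4882 (R=-0.8571) → pose (-0.5091, 4.8898, -1.4882)
step 3: θ'=-1.8632 (R=3.0000) → pose (-0.3920, 6.0021, -1.8632)
step 4: θ'=0.1368 (R=0.5000) → pose (0.1550, 5.3626, 0.1368)
step 5: θ'=0.8868 (R=0.6667) → pose (0.5807, 5.6018, 0.8868)

(0.5807, 5.6018, 0.8868)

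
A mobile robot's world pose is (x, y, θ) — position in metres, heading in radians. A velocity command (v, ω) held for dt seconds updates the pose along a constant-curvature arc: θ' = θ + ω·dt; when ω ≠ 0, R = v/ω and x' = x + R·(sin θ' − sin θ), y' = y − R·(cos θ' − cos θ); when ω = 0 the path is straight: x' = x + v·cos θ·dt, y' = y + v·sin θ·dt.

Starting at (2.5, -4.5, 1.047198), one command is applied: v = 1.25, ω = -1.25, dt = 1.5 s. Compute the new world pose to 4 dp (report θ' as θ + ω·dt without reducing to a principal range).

(4.1025, -4.3235, -0.8278)

θ' = 1.0472 + -1.25·1.5 = -0.8278
R = v/ω = 1.25/-1.25 = -1.0000
x' = 2.5 + -1.0000·(sin -0.8278 − sin 1.0472) = 4.1025
y' = -4.5 − -1.0000·(cos -0.8278 − cos 1.0472) = -4.3235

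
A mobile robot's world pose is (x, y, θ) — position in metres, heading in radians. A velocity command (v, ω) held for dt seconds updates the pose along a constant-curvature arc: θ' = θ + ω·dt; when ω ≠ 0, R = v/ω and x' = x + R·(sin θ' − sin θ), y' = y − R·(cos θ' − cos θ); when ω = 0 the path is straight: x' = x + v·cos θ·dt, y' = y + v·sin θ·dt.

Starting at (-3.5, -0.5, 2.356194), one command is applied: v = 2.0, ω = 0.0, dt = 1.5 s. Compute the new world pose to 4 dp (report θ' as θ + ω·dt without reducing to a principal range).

θ' = 2.3562 + 0.0·1.5 = 2.3562
ω = 0 → straight: x' = -3.5 + 2.0·cos(2.3562)·1.5 = -5.6213
y' = -0.5 + 2.0·sin(2.3562)·1.5 = 1.6213

(-5.6213, 1.6213, 2.3562)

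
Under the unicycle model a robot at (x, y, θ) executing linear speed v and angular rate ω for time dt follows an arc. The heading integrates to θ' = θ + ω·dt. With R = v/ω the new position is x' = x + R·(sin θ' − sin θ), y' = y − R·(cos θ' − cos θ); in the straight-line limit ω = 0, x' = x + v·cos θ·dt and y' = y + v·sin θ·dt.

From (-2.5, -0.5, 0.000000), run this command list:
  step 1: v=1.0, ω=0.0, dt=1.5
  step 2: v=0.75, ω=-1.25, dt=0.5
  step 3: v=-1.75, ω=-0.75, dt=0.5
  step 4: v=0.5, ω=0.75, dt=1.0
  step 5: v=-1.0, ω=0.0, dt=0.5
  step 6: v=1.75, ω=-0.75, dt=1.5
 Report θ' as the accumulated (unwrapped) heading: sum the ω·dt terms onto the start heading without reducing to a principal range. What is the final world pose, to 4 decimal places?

(0.3759, -1.9508, -1.3750)

step 1: θ'=0.0000 (straight) → pose (-1.0000, -0.5000, 0.0000)
step 2: θ'=-0.6250 (R=-0.6000) → pose (-0.6489, -0.6134, -0.6250)
step 3: θ'=-1.0000 (R=2.3333) → pose (-1.2471, 0.0181, -1.0000)
step 4: θ'=-0.2500 (R=0.6667) → pose (-0.8511, -0.2676, -0.2500)
step 5: θ'=-0.2500 (straight) → pose (-1.3356, -0.1439, -0.2500)
step 6: θ'=-1.3750 (R=-2.3333) → pose (0.3759, -1.9508, -1.3750)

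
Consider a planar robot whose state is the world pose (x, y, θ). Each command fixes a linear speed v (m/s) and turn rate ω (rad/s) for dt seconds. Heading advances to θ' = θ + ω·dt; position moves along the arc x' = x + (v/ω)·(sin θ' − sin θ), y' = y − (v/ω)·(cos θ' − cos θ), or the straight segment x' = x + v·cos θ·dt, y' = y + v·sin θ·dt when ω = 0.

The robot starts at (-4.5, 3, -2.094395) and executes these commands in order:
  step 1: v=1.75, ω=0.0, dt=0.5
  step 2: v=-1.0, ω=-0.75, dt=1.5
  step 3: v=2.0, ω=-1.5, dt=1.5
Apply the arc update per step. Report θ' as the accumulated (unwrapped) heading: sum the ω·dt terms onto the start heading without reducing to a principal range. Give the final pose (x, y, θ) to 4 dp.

(-4.5447, 5.1498, -5.4694)

step 1: θ'=-2.0944 (straight) → pose (-4.9375, 2.2422, -2.0944)
step 2: θ'=-3.2194 (R=1.3333) → pose (-3.6792, 2.9049, -3.2194)
step 3: θ'=-5.4694 (R=-1.3333) → pose (-4.5447, 5.1498, -5.4694)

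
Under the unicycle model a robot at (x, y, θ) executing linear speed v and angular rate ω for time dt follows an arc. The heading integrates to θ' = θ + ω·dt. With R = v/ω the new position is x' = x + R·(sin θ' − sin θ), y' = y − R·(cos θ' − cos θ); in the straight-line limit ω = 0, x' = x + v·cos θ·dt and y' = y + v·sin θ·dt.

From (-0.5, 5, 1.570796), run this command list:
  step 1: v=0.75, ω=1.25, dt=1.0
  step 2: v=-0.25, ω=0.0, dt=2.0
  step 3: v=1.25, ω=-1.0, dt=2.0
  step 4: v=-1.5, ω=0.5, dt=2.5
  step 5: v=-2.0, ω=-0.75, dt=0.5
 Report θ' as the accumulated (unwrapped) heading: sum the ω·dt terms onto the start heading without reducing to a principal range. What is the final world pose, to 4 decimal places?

step 1: θ'=2.8208 (R=0.6000) → pose (-0.9108, 5.5694, 2.8208)
step 2: θ'=2.8208 (straight) → pose (-0.4363, 5.4117, 2.8208)
step 3: θ'=0.8208 (R=-1.2500) → pose (-0.9568, 7.4500, 0.8208)
step 4: θ'=2.0708 (R=-3.0000) → pose (-1.3945, 3.9668, 2.0708)
step 5: θ'=1.6958 (R=2.6667) → pose (-1.0888, 3.0208, 1.6958)

(-1.0888, 3.0208, 1.6958)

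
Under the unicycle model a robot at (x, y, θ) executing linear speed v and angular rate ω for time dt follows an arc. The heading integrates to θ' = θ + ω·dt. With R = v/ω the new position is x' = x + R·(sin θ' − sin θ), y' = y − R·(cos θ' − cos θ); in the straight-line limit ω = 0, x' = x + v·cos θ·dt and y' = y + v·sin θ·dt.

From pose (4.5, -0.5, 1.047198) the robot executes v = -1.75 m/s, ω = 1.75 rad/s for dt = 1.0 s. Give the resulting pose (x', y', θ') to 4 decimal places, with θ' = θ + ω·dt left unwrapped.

θ' = 1.0472 + 1.75·1.0 = 2.7972
R = v/ω = -1.75/1.75 = -1.0000
x' = 4.5 + -1.0000·(sin 2.7972 − sin 1.0472) = 5.0284
y' = -0.5 − -1.0000·(cos 2.7972 − cos 1.0472) = -1.9413

(5.0284, -1.9413, 2.7972)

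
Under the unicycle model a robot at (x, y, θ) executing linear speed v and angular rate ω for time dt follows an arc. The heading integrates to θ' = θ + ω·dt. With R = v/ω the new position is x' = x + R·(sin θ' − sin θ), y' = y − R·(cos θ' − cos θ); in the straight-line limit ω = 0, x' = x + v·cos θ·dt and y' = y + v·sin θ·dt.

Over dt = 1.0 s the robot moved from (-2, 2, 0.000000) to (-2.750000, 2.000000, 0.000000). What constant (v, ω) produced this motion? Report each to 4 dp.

v = -0.7500, ω = 0.0000

Δθ = 0.000000 − 0.000000 = 0.000000
ω = Δθ/dt = 0.000000/1.0 = 0.0000
ω = 0 → v = (Δx·cos θ + Δy·sin θ)/dt = -0.7500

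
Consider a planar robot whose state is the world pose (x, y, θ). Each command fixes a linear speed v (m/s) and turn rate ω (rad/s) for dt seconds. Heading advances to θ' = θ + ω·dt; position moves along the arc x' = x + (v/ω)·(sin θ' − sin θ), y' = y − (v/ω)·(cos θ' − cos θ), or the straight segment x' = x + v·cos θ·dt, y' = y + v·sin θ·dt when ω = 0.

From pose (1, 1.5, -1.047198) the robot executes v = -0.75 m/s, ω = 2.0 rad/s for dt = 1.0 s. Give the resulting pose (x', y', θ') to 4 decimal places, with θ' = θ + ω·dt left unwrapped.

θ' = -1.0472 + 2.0·1.0 = 0.9528
R = v/ω = -0.75/2.0 = -0.3750
x' = 1 + -0.3750·(sin 0.9528 − sin -1.0472) = 0.3696
y' = 1.5 − -0.3750·(cos 0.9528 − cos -1.0472) = 1.5298

(0.3696, 1.5298, 0.9528)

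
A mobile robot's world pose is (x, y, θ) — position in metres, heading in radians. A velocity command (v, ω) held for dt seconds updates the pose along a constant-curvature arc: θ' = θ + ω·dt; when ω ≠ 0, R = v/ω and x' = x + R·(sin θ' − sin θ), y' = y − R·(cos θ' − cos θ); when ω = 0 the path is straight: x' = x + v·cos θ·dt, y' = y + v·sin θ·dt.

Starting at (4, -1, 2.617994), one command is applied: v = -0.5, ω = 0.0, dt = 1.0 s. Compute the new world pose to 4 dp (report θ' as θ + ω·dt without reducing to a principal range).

(4.4330, -1.2500, 2.6180)

θ' = 2.6180 + 0.0·1.0 = 2.6180
ω = 0 → straight: x' = 4 + -0.5·cos(2.6180)·1.0 = 4.4330
y' = -1 + -0.5·sin(2.6180)·1.0 = -1.2500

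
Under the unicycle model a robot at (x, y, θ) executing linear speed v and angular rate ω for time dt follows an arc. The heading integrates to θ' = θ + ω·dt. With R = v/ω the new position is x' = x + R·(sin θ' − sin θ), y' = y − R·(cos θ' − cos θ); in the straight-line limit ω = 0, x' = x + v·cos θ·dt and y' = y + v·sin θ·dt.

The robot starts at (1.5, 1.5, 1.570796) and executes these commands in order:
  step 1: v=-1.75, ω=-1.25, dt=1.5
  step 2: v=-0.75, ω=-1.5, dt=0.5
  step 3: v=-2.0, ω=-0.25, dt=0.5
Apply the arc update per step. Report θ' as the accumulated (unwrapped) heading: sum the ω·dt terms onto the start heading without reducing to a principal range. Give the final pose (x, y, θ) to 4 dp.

step 1: θ'=-0.3042 (R=1.4000) → pose (-0.3193, 0.1643, -0.3042)
step 2: θ'=-1.0542 (R=0.5000) → pose (-0.6043, 0.3944, -1.0542)
step 3: θ'=-1.1792 (R=8.0000) → pose (-1.0427, 1.2924, -1.1792)

(-1.0427, 1.2924, -1.1792)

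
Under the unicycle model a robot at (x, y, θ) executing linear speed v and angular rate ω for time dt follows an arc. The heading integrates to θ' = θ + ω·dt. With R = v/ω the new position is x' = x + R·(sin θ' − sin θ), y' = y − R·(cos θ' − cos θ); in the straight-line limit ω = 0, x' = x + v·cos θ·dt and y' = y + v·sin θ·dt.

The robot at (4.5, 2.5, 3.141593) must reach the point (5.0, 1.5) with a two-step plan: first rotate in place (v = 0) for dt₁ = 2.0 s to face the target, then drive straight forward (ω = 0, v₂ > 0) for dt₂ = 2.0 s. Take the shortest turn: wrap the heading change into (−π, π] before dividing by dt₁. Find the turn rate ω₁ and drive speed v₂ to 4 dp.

ω₁ = 1.0172, v₂ = 0.5590

heading to target = atan2(1.5−2.5, 5−4.5) = -1.1071
Δθ = wrap(-1.1071 − 3.1416) = 2.0344; ω₁ = Δθ/dt₁ = 1.0172
distance = √((5−4.5)² + (1.5−2.5)²) = 1.1180; v₂ = distance/dt₂ = 0.5590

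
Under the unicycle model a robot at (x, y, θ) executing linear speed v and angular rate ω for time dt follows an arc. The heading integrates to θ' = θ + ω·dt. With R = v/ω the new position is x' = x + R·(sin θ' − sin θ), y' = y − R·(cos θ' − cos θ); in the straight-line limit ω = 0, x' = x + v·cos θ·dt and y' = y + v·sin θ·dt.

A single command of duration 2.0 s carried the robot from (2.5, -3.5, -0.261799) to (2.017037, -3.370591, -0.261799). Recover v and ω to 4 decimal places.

Δθ = -0.261799 − -0.261799 = 0.000000
ω = Δθ/dt = 0.000000/2.0 = 0.0000
ω = 0 → v = (Δx·cos θ + Δy·sin θ)/dt = -0.2500

v = -0.2500, ω = 0.0000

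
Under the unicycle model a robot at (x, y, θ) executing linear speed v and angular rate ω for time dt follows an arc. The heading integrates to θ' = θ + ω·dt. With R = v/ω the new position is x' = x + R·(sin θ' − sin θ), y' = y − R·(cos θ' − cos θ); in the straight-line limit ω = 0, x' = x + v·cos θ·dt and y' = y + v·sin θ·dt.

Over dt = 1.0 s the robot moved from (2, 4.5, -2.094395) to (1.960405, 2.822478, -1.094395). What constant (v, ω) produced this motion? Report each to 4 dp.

v = 1.7500, ω = 1.0000

Δθ = -1.094395 − -2.094395 = 1.000000
ω = Δθ/dt = 1.000000/1.0 = 1.0000
R = −Δy/(cos θ' − cos θ) = 1.7500
v = R·ω = 1.7500·1.0000 = 1.7500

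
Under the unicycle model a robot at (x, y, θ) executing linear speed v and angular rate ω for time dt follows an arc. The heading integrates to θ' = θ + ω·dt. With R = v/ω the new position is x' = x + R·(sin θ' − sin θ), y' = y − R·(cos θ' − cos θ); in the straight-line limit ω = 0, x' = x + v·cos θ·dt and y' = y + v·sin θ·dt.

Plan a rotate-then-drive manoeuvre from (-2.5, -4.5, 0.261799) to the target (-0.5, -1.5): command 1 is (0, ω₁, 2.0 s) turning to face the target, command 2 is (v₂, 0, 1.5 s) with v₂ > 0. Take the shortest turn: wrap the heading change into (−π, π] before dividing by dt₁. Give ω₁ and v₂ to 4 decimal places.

heading to target = atan2(-1.5−-4.5, -0.5−-2.5) = 0.9828
Δθ = wrap(0.9828 − 0.2618) = 0.7210; ω₁ = Δθ/dt₁ = 0.3605
distance = √((-0.5−-2.5)² + (-1.5−-4.5)²) = 3.6056; v₂ = distance/dt₂ = 2.4037

ω₁ = 0.3605, v₂ = 2.4037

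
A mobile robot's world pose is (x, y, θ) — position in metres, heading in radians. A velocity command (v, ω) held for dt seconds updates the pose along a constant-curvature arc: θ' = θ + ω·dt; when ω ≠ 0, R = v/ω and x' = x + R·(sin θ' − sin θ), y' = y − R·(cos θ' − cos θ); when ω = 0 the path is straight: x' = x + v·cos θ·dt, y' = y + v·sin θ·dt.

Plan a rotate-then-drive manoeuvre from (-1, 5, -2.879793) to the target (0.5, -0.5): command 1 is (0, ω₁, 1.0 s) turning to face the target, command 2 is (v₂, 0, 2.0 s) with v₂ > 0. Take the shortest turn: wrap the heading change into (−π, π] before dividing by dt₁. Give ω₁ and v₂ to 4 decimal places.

ω₁ = 1.5752, v₂ = 2.8504

heading to target = atan2(-0.5−5, 0.5−-1) = -1.3045
Δθ = wrap(-1.3045 − -2.8798) = 1.5752; ω₁ = Δθ/dt₁ = 1.5752
distance = √((0.5−-1)² + (-0.5−5)²) = 5.7009; v₂ = distance/dt₂ = 2.8504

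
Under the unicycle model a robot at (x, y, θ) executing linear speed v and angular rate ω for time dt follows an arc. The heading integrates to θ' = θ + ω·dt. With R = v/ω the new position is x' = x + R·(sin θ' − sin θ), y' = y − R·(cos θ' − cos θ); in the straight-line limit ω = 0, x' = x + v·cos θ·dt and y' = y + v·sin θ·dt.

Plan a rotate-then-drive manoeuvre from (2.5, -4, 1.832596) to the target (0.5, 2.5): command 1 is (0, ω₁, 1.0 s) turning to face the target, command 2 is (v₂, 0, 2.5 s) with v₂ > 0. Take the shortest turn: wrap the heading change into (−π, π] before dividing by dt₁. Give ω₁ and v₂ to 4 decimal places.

heading to target = atan2(2.5−-4, 0.5−2.5) = 1.8693
Δθ = wrap(1.8693 − 1.8326) = 0.0367; ω₁ = Δθ/dt₁ = 0.0367
distance = √((0.5−2.5)² + (2.5−-4)²) = 6.8007; v₂ = distance/dt₂ = 2.7203

ω₁ = 0.0367, v₂ = 2.7203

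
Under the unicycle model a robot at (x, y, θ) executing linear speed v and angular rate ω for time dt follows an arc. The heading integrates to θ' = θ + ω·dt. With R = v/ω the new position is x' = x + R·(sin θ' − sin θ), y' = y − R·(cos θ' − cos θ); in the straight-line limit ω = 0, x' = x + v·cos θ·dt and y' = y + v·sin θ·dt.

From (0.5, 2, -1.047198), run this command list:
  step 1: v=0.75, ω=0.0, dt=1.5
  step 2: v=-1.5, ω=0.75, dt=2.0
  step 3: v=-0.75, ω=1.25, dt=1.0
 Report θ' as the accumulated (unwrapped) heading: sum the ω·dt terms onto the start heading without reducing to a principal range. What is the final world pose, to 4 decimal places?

step 1: θ'=-1.0472 (straight) → pose (1.0625, 1.0257, -1.0472)
step 2: θ'=0.4528 (R=-2.0000) → pose (-1.5445, 1.8242, 0.4528)
step 3: θ'=1.7028 (R=-0.6000) → pose (-1.8768, 1.2057, 1.7028)

(-1.8768, 1.2057, 1.7028)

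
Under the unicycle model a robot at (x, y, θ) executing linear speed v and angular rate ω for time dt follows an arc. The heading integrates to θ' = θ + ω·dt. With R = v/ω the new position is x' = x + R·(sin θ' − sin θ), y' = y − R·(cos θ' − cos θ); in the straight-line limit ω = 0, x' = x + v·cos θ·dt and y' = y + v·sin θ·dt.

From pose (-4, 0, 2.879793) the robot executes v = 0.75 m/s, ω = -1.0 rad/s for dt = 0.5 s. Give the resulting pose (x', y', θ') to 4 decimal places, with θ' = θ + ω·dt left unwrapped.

θ' = 2.8798 + -1.0·0.5 = 2.3798
R = v/ω = 0.75/-1.0 = -0.7500
x' = -4 + -0.7500·(sin 2.3798 − sin 2.8798) = -4.3236
y' = 0 − -0.7500·(cos 2.3798 − cos 2.8798) = 0.1817

(-4.3236, 0.1817, 2.3798)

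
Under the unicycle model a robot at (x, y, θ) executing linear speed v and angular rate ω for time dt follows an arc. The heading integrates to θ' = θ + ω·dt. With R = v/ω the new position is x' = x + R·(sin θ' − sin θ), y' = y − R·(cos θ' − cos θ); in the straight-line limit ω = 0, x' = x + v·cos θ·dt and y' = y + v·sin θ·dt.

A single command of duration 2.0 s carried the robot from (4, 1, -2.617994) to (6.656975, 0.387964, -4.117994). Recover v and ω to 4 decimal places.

v = -1.5000, ω = -0.7500

Δθ = -4.117994 − -2.617994 = -1.500000
ω = Δθ/dt = -1.500000/2.0 = -0.7500
R = Δx/(sin θ' − sin θ) = 2.0000
v = R·ω = 2.0000·-0.7500 = -1.5000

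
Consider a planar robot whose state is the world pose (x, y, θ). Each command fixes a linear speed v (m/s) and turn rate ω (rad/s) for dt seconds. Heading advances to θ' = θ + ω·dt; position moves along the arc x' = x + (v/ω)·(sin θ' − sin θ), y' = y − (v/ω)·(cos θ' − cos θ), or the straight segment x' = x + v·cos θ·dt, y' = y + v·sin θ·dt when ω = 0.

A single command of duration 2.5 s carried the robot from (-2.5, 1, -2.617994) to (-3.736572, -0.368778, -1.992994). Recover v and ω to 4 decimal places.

Δθ = -1.992994 − -2.617994 = 0.625000
ω = Δθ/dt = 0.625000/2.5 = 0.2500
R = −Δy/(cos θ' − cos θ) = 3.0000
v = R·ω = 3.0000·0.2500 = 0.7500

v = 0.7500, ω = 0.2500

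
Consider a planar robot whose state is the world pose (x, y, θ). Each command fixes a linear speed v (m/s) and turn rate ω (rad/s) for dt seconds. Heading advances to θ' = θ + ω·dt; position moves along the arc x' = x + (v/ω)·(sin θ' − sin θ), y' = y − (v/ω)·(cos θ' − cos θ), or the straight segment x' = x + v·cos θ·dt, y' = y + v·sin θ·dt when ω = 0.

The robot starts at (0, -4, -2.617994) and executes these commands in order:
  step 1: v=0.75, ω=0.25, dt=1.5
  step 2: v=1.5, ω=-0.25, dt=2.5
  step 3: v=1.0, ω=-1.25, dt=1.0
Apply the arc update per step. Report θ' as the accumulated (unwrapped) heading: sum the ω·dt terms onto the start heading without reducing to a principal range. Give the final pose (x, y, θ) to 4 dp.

(-4.7999, -6.4483, -4.1180)

step 1: θ'=-2.2430 (R=3.0000) → pose (-0.8474, -4.7300, -2.2430)
step 2: θ'=-2.8680 (R=-6.0000) → pose (-3.9209, -6.7705, -2.8680)
step 3: θ'=-4.1180 (R=-0.8000) → pose (-4.7999, -6.4483, -4.1180)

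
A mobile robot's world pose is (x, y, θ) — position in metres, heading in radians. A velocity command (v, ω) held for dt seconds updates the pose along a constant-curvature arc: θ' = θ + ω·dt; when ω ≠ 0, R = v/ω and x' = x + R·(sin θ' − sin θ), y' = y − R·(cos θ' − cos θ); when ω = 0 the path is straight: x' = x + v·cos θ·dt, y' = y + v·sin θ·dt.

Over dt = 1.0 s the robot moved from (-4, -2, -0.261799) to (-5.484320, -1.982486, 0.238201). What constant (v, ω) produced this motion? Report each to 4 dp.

v = -1.5000, ω = 0.5000

Δθ = 0.238201 − -0.261799 = 0.500000
ω = Δθ/dt = 0.500000/1.0 = 0.5000
R = Δx/(sin θ' − sin θ) = -3.0000
v = R·ω = -3.0000·0.5000 = -1.5000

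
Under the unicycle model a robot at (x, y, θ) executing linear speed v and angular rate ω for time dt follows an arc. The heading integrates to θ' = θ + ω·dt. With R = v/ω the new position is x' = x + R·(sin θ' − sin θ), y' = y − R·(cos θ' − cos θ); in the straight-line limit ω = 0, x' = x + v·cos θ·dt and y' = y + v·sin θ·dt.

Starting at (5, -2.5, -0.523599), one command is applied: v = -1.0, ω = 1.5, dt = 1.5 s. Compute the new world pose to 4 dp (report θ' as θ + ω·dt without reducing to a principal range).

θ' = -0.5236 + 1.5·1.5 = 1.7264
R = v/ω = -1.0/1.5 = -0.6667
x' = 5 + -0.6667·(sin 1.7264 − sin -0.5236) = 4.0081
y' = -2.5 − -0.6667·(cos 1.7264 − cos -0.5236) = -3.1807

(4.0081, -3.1807, 1.7264)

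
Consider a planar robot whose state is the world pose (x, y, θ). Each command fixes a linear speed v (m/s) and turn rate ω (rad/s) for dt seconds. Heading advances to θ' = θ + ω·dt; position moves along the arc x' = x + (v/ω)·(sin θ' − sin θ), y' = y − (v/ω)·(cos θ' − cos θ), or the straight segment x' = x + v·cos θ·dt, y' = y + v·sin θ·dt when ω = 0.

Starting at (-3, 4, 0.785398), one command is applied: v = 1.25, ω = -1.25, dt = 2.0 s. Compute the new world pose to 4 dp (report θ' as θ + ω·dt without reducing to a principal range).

(-1.3032, 3.1496, -1.7146)

θ' = 0.7854 + -1.25·2.0 = -1.7146
R = v/ω = 1.25/-1.25 = -1.0000
x' = -3 + -1.0000·(sin -1.7146 − sin 0.7854) = -1.3032
y' = 4 − -1.0000·(cos -1.7146 − cos 0.7854) = 3.1496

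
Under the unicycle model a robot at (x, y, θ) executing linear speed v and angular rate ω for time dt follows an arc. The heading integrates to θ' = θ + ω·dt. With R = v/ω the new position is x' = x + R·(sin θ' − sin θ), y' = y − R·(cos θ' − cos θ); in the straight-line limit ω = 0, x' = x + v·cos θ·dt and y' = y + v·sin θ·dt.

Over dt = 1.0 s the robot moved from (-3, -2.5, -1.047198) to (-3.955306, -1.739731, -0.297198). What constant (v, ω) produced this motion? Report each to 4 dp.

v = -1.2500, ω = 0.7500

Δθ = -0.297198 − -1.047198 = 0.750000
ω = Δθ/dt = 0.750000/1.0 = 0.7500
R = Δx/(sin θ' − sin θ) = -1.6667
v = R·ω = -1.6667·0.7500 = -1.2500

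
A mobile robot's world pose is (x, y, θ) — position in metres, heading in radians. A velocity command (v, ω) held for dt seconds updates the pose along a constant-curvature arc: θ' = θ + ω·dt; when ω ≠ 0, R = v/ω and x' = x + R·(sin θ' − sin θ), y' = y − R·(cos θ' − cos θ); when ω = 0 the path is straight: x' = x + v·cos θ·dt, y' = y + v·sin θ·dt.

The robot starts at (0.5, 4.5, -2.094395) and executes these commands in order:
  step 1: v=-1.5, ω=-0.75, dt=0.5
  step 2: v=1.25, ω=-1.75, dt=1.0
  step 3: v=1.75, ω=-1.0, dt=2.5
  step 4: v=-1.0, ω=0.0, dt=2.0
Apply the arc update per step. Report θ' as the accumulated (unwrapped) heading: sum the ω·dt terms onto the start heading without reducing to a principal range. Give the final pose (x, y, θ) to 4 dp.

(0.3809, 8.5451, -6.7194)

step 1: θ'=-2.4694 (R=2.0000) → pose (0.9866, 5.0649, -2.4694)
step 2: θ'=-4.2194 (R=-0.7143) → pose (-0.0874, 5.2858, -4.2194)
step 3: θ'=-6.7194 (R=-1.7500) → pose (2.1936, 7.7001, -6.7194)
step 4: θ'=-6.7194 (straight) → pose (0.3809, 8.5451, -6.7194)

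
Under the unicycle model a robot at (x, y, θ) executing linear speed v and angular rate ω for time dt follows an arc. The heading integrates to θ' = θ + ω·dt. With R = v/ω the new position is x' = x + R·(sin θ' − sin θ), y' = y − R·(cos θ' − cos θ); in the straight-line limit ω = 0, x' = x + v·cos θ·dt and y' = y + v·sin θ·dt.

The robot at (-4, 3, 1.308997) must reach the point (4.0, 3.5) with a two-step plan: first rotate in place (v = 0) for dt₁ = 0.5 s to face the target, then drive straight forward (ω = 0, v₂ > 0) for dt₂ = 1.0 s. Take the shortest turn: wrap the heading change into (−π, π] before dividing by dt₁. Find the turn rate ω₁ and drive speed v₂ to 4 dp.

heading to target = atan2(3.5−3, 4−-4) = 0.0624
Δθ = wrap(0.0624 − 1.3090) = -1.2466; ω₁ = Δθ/dt₁ = -2.4932
distance = √((4−-4)² + (3.5−3)²) = 8.0156; v₂ = distance/dt₂ = 8.0156

ω₁ = -2.4932, v₂ = 8.0156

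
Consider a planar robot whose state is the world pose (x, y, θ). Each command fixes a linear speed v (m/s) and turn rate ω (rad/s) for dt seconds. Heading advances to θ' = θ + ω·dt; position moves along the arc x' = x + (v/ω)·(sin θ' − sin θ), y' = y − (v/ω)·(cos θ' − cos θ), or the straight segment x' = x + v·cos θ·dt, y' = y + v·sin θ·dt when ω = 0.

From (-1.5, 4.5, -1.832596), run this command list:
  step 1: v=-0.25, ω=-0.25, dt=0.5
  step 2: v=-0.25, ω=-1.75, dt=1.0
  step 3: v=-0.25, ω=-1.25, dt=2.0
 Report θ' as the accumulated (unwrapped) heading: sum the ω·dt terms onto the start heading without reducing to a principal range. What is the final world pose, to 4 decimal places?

(-1.3434, 4.3169, -6.2076)

step 1: θ'=-1.9576 (R=1.0000) → pose (-1.4602, 4.6184, -1.9576)
step 2: θ'=-3.7076 (R=0.1429) → pose (-1.2513, 4.6851, -3.7076)
step 3: θ'=-6.2076 (R=0.2000) → pose (-1.3434, 4.3169, -6.2076)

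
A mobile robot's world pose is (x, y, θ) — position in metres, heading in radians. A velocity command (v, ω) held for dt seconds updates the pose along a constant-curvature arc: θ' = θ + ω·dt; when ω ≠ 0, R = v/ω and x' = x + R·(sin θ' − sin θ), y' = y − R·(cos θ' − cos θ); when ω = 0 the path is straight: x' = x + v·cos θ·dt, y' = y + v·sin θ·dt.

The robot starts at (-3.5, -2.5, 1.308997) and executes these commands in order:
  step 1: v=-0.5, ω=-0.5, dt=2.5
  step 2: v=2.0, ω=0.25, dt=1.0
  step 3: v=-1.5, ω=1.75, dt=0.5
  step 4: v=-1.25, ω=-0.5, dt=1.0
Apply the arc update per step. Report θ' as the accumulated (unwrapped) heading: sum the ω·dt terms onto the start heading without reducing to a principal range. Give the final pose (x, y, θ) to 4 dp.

step 1: θ'=0.0590 (R=1.0000) → pose (-4.4070, -3.2394, 0.0590)
step 2: θ'=0.3090 (R=8.0000) → pose (-2.4458, -2.8745, 0.3090)
step 3: θ'=1.1840 (R=-0.8571) → pose (-2.9790, -3.3677, 1.1840)
step 4: θ'=0.6840 (R=2.5000) → pose (-3.7146, -4.3623, 0.6840)

(-3.7146, -4.3623, 0.6840)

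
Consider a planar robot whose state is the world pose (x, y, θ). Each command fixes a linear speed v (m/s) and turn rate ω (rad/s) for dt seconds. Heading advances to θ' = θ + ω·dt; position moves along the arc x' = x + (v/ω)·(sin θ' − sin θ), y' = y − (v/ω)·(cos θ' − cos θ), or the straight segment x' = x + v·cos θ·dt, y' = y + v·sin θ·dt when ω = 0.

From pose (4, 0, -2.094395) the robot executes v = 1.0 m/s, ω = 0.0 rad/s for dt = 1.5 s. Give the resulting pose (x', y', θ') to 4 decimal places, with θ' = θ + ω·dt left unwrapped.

θ' = -2.0944 + 0.0·1.5 = -2.0944
ω = 0 → straight: x' = 4 + 1.0·cos(-2.0944)·1.5 = 3.2500
y' = 0 + 1.0·sin(-2.0944)·1.5 = -1.2990

(3.2500, -1.2990, -2.0944)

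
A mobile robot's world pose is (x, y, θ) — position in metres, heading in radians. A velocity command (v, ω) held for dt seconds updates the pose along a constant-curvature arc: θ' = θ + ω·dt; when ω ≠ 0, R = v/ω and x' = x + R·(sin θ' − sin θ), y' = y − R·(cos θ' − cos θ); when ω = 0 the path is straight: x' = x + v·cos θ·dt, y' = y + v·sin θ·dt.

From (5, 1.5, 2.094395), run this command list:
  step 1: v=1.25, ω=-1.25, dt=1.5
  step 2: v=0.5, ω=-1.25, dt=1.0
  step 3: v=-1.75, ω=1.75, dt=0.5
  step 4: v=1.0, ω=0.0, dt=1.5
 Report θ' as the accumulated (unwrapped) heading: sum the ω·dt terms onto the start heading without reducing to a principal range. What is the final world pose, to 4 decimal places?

(6.8577, 3.0325, -0.1556)

step 1: θ'=0.2194 (R=-1.0000) → pose (5.6484, 2.9760, 0.2194)
step 2: θ'=-1.0306 (R=-0.4000) → pose (6.0785, 2.7913, -1.0306)
step 3: θ'=-0.1556 (R=-1.0000) → pose (5.3759, 3.2650, -0.1556)
step 4: θ'=-0.1556 (straight) → pose (6.8577, 3.0325, -0.1556)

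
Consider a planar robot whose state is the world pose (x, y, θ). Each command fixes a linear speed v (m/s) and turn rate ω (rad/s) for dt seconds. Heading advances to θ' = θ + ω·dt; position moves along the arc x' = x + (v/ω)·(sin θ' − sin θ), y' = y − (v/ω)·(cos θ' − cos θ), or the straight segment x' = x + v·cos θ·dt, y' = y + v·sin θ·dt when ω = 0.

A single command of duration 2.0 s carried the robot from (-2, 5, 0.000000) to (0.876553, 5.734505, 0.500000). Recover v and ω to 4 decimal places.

Δθ = 0.500000 − 0.000000 = 0.500000
ω = Δθ/dt = 0.500000/2.0 = 0.2500
R = Δx/(sin θ' − sin θ) = 6.0000
v = R·ω = 6.0000·0.2500 = 1.5000

v = 1.5000, ω = 0.2500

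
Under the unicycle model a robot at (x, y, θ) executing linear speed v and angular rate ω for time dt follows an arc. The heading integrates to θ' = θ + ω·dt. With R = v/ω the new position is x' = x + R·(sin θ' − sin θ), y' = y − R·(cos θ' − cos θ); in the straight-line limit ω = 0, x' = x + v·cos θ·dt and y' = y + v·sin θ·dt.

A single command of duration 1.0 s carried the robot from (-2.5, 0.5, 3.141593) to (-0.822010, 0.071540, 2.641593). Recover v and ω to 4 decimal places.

v = -1.7500, ω = -0.5000

Δθ = 2.641593 − 3.141593 = -0.500000
ω = Δθ/dt = -0.500000/1.0 = -0.5000
R = Δx/(sin θ' − sin θ) = 3.5000
v = R·ω = 3.5000·-0.5000 = -1.7500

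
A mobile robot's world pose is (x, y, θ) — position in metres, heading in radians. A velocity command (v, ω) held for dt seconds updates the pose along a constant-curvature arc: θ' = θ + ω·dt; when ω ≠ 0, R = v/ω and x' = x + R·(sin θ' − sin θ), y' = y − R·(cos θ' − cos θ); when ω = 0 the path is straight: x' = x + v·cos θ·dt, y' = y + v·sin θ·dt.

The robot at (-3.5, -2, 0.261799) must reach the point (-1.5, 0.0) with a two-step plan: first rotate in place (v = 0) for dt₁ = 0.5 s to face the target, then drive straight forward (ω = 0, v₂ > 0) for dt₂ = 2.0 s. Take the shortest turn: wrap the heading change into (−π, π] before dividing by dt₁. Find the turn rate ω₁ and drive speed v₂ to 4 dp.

ω₁ = 1.0472, v₂ = 1.4142

heading to target = atan2(0−-2, -1.5−-3.5) = 0.7854
Δθ = wrap(0.7854 − 0.2618) = 0.5236; ω₁ = Δθ/dt₁ = 1.0472
distance = √((-1.5−-3.5)² + (0−-2)²) = 2.8284; v₂ = distance/dt₂ = 1.4142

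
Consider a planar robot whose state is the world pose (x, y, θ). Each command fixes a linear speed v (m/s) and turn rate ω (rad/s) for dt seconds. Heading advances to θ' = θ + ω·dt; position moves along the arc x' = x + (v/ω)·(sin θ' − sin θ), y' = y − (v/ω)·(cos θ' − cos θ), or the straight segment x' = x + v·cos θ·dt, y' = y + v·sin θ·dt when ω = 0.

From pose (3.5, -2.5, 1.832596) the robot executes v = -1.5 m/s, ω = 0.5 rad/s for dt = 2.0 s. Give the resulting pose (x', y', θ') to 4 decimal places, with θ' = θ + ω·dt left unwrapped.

θ' = 1.8326 + 0.5·2.0 = 2.8326
R = v/ω = -1.5/0.5 = -3.0000
x' = 3.5 + -3.0000·(sin 2.8326 − sin 1.8326) = 5.4855
y' = -2.5 − -3.0000·(cos 2.8326 − cos 1.8326) = -4.5815

(5.4855, -4.5815, 2.8326)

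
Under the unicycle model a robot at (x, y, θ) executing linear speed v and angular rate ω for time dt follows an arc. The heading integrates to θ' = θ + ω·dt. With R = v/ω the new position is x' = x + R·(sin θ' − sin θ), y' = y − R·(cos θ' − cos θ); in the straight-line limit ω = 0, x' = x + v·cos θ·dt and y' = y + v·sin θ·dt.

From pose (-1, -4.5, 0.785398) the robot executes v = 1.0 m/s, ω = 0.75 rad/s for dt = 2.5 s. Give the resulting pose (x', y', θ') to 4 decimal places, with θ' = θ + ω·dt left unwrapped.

θ' = 0.7854 + 0.75·2.5 = 2.6604
R = v/ω = 1.0/0.75 = 1.3333
x' = -1 + 1.3333·(sin 2.6604 − sin 0.7854) = -1.3257
y' = -4.5 − 1.3333·(cos 2.6604 − cos 0.7854) = -2.3753

(-1.3257, -2.3753, 2.6604)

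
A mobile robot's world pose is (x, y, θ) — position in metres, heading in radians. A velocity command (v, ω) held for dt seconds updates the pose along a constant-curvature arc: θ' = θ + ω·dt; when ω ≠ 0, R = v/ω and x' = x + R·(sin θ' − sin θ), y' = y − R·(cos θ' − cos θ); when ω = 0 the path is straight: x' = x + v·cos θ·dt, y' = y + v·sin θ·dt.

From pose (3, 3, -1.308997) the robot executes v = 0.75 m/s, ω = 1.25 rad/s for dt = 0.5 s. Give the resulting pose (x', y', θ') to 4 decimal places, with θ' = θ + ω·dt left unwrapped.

(3.2004, 2.6903, -0.6840)

θ' = -1.3090 + 1.25·0.5 = -0.6840
R = v/ω = 0.75/1.25 = 0.6000
x' = 3 + 0.6000·(sin -0.6840 − sin -1.3090) = 3.2004
y' = 3 − 0.6000·(cos -0.6840 − cos -1.3090) = 2.6903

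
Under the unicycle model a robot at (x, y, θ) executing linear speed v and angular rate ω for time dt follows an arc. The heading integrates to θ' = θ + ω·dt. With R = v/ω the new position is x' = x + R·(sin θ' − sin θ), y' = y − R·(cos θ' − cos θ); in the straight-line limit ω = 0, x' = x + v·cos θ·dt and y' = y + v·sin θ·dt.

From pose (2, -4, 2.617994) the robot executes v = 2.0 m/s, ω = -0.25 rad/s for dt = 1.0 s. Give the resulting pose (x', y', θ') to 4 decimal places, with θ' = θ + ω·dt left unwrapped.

(0.4103, -2.7950, 2.3680)

θ' = 2.6180 + -0.25·1.0 = 2.3680
R = v/ω = 2.0/-0.25 = -8.0000
x' = 2 + -8.0000·(sin 2.3680 − sin 2.6180) = 0.4103
y' = -4 − -8.0000·(cos 2.3680 − cos 2.6180) = -2.7950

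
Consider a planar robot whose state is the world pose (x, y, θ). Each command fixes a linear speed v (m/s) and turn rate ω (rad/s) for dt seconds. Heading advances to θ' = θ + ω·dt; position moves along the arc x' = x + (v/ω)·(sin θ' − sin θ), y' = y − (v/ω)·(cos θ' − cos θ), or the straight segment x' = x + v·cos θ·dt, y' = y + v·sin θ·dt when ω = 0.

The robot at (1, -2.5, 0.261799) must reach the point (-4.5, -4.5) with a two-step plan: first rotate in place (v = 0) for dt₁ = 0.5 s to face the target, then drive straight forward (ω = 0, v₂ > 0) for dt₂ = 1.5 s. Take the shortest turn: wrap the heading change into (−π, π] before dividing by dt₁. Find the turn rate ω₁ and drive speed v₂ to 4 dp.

heading to target = atan2(-4.5−-2.5, -4.5−1) = -2.7928
Δθ = wrap(-2.7928 − 0.2618) = -3.0546; ω₁ = Δθ/dt₁ = -6.1092
distance = √((-4.5−1)² + (-4.5−-2.5)²) = 5.8523; v₂ = distance/dt₂ = 3.9016

ω₁ = -6.1092, v₂ = 3.9016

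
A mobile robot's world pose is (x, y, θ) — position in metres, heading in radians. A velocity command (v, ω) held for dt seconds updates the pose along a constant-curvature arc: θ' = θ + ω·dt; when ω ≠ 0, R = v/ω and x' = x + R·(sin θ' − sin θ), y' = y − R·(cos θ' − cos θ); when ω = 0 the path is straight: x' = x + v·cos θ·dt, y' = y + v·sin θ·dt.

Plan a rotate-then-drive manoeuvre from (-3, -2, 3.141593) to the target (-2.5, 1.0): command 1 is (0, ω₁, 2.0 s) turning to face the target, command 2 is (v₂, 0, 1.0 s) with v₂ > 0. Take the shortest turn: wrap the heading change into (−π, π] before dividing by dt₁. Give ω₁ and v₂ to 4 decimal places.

ω₁ = -0.8680, v₂ = 3.0414

heading to target = atan2(1−-2, -2.5−-3) = 1.4056
Δθ = wrap(1.4056 − 3.1416) = -1.7359; ω₁ = Δθ/dt₁ = -0.8680
distance = √((-2.5−-3)² + (1−-2)²) = 3.0414; v₂ = distance/dt₂ = 3.0414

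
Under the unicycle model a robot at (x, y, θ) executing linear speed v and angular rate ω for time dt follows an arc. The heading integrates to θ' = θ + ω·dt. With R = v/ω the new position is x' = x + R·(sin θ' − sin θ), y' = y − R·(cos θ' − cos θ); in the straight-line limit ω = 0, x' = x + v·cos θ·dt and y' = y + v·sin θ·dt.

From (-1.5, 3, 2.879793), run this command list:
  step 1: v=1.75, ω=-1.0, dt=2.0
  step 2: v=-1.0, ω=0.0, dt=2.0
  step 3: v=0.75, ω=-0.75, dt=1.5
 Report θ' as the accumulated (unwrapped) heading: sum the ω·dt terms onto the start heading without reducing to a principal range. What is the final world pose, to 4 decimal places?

(-2.6569, 4.5972, -0.2452)

step 1: θ'=0.8798 (R=-1.7500) → pose (-2.3956, 5.8057, 0.8798)
step 2: θ'=0.8798 (straight) → pose (-3.6702, 4.2644, 0.8798)
step 3: θ'=-0.2452 (R=-1.0000) → pose (-2.6569, 4.5972, -0.2452)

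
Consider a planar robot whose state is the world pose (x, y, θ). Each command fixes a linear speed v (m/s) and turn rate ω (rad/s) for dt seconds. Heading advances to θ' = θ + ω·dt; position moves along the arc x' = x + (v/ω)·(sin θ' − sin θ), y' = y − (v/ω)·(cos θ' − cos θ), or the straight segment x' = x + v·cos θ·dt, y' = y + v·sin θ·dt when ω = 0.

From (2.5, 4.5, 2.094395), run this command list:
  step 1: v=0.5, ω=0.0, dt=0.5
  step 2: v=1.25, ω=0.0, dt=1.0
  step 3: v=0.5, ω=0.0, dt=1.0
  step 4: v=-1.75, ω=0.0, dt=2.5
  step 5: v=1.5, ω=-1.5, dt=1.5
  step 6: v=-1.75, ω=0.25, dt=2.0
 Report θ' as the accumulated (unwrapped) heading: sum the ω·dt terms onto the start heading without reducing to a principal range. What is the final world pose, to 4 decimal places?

(1.2603, 3.6046, 0.3444)

step 1: θ'=2.0944 (straight) → pose (2.3750, 4.7165, 2.0944)
step 2: θ'=2.0944 (straight) → pose (1.7500, 5.7990, 2.0944)
step 3: θ'=2.0944 (straight) → pose (1.5000, 6.2321, 2.0944)
step 4: θ'=2.0944 (straight) → pose (3.6875, 2.4432, 2.0944)
step 5: θ'=-0.1556 (R=-1.0000) → pose (4.7085, 3.9311, -0.1556)
step 6: θ'=0.3444 (R=-7.0000) → pose (1.2603, 3.6046, 0.3444)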